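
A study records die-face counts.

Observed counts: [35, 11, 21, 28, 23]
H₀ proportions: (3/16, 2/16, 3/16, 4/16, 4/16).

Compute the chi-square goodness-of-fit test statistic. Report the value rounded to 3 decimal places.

n = 118; E_i = n·p_i = [22.12, 14.75, 22.12, 29.50, 29.50]
χ² = (35−22.12)²/22.12 + (11−14.75)²/14.75 + (21−22.12)²/22.12 + (28−29.50)²/29.50 + (23−29.50)²/29.50 = 10.0113
df = 4

test statistic = 10.011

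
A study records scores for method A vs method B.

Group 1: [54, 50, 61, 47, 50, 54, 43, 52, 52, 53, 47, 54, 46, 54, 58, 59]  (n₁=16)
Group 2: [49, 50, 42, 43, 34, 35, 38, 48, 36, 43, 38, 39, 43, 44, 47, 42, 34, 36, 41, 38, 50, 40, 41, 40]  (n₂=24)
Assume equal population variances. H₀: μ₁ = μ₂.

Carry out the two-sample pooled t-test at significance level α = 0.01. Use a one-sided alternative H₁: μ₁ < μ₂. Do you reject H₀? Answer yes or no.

x̄₁=52.125, s₁=4.884, n₁=16
x̄₂=41.292, s₂=4.885, n₂=24
s_p² = [15·4.884² + 23·4.885²]/38 = 23.8607
SE = √(s_p²·(1/16+1/24)) = 1.5765
t = (52.125−41.292)/1.5765 = 6.8716
df = 38
p-value (one-sided, H₁ less) = 1.00000
At α=0.01: p ≥ α → fail to reject H₀

reject H₀: no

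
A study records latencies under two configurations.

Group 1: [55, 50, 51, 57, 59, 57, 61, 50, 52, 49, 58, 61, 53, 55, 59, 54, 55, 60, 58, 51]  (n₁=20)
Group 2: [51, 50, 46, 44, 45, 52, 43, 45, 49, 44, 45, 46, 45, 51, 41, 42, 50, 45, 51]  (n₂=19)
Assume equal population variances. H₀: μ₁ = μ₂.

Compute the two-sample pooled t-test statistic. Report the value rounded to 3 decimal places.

x̄₁=55.250, s₁=3.878, n₁=20
x̄₂=46.579, s₂=3.405, n₂=19
s_p² = [19·3.878² + 18·3.405²]/37 = 13.3617
SE = √(s_p²·(1/20+1/19)) = 1.1710
t = (55.250−46.579)/1.1710 = 7.4046
df = 37

test statistic = 7.405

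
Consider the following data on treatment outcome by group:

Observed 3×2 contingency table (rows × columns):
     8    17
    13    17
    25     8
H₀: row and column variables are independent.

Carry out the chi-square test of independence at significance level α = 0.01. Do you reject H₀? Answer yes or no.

Row totals [25, 30, 33], col totals [46, 42], n=88
χ² = (8−13.07)²/13.07 + (17−11.93)²/11.93 + (13−15.68)²/15.68 + (17−14.32)²/14.32 + (25−17.25)²/17.25 + (8−15.75)²/15.75 = 12.3747
df = 2
p-value (upper-tail) = 0.00206
At α=0.01: p < α → reject H₀

reject H₀: yes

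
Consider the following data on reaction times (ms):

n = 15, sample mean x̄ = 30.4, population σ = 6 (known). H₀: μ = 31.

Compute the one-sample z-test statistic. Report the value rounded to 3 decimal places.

test statistic = -0.387

SE = σ/√n = 6/√15 = 1.5492
z = (x̄−μ₀)/SE = (30.4−31)/1.5492 = -0.3873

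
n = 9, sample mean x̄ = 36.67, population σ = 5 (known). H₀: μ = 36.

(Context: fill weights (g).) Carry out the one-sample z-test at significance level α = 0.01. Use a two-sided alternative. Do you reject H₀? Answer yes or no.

reject H₀: no

SE = σ/√n = 5/√9 = 1.6667
z = (x̄−μ₀)/SE = (36.67−36)/1.6667 = 0.4020
p-value (two-sided) = 0.68768
At α=0.01: p ≥ α → fail to reject H₀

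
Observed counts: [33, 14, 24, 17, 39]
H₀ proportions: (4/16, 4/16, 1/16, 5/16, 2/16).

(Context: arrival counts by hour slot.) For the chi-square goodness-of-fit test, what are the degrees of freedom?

df = k − 1 = 5 − 1 = 4

degrees of freedom = 4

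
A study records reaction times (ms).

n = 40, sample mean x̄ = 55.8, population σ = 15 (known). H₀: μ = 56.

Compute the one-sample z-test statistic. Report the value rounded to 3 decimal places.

SE = σ/√n = 15/√40 = 2.3717
z = (x̄−μ₀)/SE = (55.8−56)/2.3717 = -0.0843

test statistic = -0.084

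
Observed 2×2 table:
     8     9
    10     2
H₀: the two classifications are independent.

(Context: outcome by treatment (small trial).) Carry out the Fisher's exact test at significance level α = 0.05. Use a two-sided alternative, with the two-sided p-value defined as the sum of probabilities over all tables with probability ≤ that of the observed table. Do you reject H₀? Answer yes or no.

Margins: r₁=17, r₂=12, c₁=18, c₂=11, n=29
p_obs = C(17,8)·C(12,10)/C(29,18); sum pmf over tables with pmf ≤ p_obs
p-value (two-sided) = 0.06411
At α=0.05: p ≥ α → fail to reject H₀

reject H₀: no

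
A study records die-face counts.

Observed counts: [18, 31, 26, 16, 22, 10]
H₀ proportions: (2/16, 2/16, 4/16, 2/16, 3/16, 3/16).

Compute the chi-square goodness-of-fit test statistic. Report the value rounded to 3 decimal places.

test statistic = 24.534

n = 123; E_i = n·p_i = [15.38, 15.38, 30.75, 15.38, 23.06, 23.06]
χ² = (18−15.38)²/15.38 + (31−15.38)²/15.38 + (26−30.75)²/30.75 + (16−15.38)²/15.38 + (22−23.06)²/23.06 + (10−23.06)²/23.06 = 24.5339
df = 5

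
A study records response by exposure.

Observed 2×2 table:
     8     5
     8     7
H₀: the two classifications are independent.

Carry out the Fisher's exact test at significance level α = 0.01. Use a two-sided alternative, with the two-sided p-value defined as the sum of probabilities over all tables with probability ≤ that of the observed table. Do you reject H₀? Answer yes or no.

Margins: r₁=13, r₂=15, c₁=16, c₂=12, n=28
p_obs = C(13,8)·C(15,8)/C(28,16); sum pmf over tables with pmf ≤ p_obs
p-value (two-sided) = 0.71768
At α=0.01: p ≥ α → fail to reject H₀

reject H₀: no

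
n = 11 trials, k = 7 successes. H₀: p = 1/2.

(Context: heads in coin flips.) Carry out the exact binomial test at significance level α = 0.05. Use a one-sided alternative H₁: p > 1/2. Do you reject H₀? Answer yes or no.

Exact binomial: n=11, k=7, p₀=1/2=0.5000
P(X≥7) from Σ C(n,i)·p₀^i·(1−p₀)^(n−i)
p-value (one-sided, H₁ greater) = 0.27441
At α=0.05: p ≥ α → fail to reject H₀

reject H₀: no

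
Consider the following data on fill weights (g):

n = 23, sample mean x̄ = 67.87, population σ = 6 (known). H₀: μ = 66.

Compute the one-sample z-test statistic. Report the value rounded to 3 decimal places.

SE = σ/√n = 6/√23 = 1.2511
z = (x̄−μ₀)/SE = (67.87−66)/1.2511 = 1.4947

test statistic = 1.495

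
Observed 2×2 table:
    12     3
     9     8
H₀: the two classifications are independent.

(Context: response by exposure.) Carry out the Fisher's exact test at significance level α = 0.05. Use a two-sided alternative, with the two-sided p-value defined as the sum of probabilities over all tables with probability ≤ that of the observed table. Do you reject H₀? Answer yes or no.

reject H₀: no

Margins: r₁=15, r₂=17, c₁=21, c₂=11, n=32
p_obs = C(15,12)·C(17,9)/C(32,21); sum pmf over tables with pmf ≤ p_obs
p-value (two-sided) = 0.14746
At α=0.05: p ≥ α → fail to reject H₀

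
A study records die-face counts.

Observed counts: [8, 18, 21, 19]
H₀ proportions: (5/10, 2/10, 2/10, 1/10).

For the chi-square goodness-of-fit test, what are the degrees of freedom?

degrees of freedom = 3

df = k − 1 = 4 − 1 = 3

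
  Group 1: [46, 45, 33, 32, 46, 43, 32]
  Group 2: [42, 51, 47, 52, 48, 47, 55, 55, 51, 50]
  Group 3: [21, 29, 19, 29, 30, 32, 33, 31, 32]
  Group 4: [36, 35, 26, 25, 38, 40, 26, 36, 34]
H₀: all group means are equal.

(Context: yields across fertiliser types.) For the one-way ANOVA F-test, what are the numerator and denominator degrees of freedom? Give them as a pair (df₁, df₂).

degrees of freedom = [3, 31]

k = 4 groups, N = 35 total
df = (k−1, N−k) = (4−1, 35−4) = (3, 31)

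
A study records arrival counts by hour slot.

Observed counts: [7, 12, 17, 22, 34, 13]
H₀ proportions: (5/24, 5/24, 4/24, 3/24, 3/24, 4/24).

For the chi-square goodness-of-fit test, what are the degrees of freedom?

df = k − 1 = 6 − 1 = 5

degrees of freedom = 5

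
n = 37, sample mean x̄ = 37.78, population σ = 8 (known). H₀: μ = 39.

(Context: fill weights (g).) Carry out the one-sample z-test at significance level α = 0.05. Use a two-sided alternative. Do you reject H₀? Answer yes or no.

SE = σ/√n = 8/√37 = 1.3152
z = (x̄−μ₀)/SE = (37.78−39)/1.3152 = -0.9276
p-value (two-sided) = 0.35360
At α=0.05: p ≥ α → fail to reject H₀

reject H₀: no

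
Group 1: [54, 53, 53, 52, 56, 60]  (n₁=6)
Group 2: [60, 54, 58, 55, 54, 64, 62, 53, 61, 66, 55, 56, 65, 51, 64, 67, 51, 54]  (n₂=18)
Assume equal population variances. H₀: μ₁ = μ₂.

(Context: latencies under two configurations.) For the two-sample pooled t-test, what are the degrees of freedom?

degrees of freedom = 22

df = n₁ + n₂ − 2 = 6 + 18 − 2 = 22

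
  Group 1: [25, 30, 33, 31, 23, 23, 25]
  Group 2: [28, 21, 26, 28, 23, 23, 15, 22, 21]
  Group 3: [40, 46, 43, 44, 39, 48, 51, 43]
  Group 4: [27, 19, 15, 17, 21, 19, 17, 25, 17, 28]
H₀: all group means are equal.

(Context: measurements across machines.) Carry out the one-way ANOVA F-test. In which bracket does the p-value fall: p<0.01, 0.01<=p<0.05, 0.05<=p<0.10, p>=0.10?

Group means [27.14, 23.00, 44.25, 20.50], grand mean 28.118
SSB = Σnᵢ(x̄ᵢ−x̄)² = 2904.672; SSW = ΣΣ(x−x̄ᵢ)² = 534.857
MSB = 2904.672/3 = 968.2241; MSW = 534.857/30 = 17.8286
F = MSB/MSW = 54.3074
df = (3, 30)
p-value (upper-tail) = 0.00000
→ bracket: p<0.01

p-value bracket: p<0.01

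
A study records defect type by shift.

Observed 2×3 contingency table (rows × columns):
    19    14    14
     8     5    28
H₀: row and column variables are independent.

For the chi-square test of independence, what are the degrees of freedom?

degrees of freedom = 2

df = (r−1)(c−1) = (2−1)·(3−1) = 2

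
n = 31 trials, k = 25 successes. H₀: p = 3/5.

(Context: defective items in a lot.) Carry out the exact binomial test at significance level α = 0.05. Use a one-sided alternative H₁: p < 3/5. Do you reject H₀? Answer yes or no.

reject H₀: no

Exact binomial: n=31, k=25, p₀=3/5=0.6000
P(X≤25) from Σ C(n,i)·p₀^i·(1−p₀)^(n−i)
p-value (one-sided, H₁ less) = 0.99600
At α=0.05: p ≥ α → fail to reject H₀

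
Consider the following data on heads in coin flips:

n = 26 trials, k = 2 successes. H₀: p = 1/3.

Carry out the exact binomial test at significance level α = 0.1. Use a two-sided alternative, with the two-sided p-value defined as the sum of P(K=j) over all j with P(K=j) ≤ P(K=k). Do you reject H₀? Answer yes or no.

Exact binomial: n=26, k=2, p₀=1/3=0.3333
P(X=j) = C(n,j)·p₀^j·(1−p₀)^(n−j); p = Σ P(X=j) over j with P(X=j) ≤ P(X=2)
p-value (two-sided) = 0.00548
At α=0.1: p < α → reject H₀

reject H₀: yes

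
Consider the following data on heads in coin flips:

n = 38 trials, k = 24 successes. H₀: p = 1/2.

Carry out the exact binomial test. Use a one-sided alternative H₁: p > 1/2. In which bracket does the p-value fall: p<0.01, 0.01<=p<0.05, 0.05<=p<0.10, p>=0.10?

p-value bracket: 0.05<=p<0.10

Exact binomial: n=38, k=24, p₀=1/2=0.5000
P(X≥24) from Σ C(n,i)·p₀^i·(1−p₀)^(n−i)
p-value (one-sided, H₁ greater) = 0.07165
→ bracket: 0.05<=p<0.10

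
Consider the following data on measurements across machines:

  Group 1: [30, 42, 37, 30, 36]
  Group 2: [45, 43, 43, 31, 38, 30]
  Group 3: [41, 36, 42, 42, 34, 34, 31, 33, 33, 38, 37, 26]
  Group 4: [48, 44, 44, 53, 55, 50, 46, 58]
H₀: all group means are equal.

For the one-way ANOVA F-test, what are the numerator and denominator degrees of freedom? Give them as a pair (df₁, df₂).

k = 4 groups, N = 31 total
df = (k−1, N−k) = (4−1, 31−4) = (3, 27)

degrees of freedom = [3, 27]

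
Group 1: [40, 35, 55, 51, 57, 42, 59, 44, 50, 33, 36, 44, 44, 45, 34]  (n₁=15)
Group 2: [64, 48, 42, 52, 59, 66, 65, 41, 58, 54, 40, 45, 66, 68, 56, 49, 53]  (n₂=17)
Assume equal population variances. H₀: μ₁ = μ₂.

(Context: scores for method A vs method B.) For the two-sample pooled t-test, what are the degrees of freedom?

degrees of freedom = 30

df = n₁ + n₂ − 2 = 15 + 17 − 2 = 30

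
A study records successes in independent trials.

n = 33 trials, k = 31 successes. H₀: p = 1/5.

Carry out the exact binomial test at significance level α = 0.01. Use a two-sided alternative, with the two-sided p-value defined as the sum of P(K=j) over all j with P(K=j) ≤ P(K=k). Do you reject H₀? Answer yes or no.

reject H₀: yes

Exact binomial: n=33, k=31, p₀=1/5=0.2000
P(X=j) = C(n,j)·p₀^j·(1−p₀)^(n−j); p = Σ P(X=j) over j with P(X=j) ≤ P(X=31)
p-value (two-sided) = 0.00000
At α=0.01: p < α → reject H₀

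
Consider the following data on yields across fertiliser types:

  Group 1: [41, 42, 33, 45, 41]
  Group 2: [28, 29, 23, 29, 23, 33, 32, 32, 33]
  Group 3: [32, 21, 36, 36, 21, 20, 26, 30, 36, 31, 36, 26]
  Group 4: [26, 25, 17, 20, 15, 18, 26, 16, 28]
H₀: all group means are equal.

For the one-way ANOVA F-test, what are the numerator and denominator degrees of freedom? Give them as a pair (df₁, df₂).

degrees of freedom = [3, 31]

k = 4 groups, N = 35 total
df = (k−1, N−k) = (4−1, 35−4) = (3, 31)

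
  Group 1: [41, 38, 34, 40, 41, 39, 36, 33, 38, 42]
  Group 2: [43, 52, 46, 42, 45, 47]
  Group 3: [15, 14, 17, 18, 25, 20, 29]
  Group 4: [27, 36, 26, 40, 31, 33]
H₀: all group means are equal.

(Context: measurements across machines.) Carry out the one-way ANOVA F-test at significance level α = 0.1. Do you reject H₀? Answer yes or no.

reject H₀: yes

Group means [38.20, 45.83, 19.71, 32.17], grand mean 34.069
SSB = Σnᵢ(x̄ᵢ−x̄)² = 2465.167; SSW = ΣΣ(x−x̄ᵢ)² = 468.695
MSB = 2465.167/3 = 821.7223; MSW = 468.695/25 = 18.7478
F = MSB/MSW = 43.8303
df = (3, 25)
p-value (upper-tail) = 0.00000
At α=0.1: p < α → reject H₀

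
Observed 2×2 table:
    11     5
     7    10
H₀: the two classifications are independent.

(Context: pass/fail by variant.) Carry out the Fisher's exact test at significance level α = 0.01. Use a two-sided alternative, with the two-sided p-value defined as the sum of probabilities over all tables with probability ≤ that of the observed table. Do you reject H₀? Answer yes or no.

Margins: r₁=16, r₂=17, c₁=18, c₂=15, n=33
p_obs = C(16,11)·C(17,7)/C(33,18); sum pmf over tables with pmf ≤ p_obs
p-value (two-sided) = 0.16632
At α=0.01: p ≥ α → fail to reject H₀

reject H₀: no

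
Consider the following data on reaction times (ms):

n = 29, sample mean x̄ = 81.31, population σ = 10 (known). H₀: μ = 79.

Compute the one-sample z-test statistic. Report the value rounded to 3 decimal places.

SE = σ/√n = 10/√29 = 1.8570
z = (x̄−μ₀)/SE = (81.31−79)/1.8570 = 1.2440

test statistic = 1.244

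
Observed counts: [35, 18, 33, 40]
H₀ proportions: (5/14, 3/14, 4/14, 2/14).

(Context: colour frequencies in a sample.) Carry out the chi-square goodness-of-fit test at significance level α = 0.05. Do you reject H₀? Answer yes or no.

n = 126; E_i = n·p_i = [45.00, 27.00, 36.00, 18.00]
χ² = (35−45.00)²/45.00 + (18−27.00)²/27.00 + (33−36.00)²/36.00 + (40−18.00)²/18.00 = 32.3611
df = 3
p-value (upper-tail) = 0.00000
At α=0.05: p < α → reject H₀

reject H₀: yes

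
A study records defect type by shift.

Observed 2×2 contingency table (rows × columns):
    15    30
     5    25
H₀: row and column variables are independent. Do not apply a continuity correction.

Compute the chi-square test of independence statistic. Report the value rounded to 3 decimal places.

Row totals [45, 30], col totals [20, 55], n=75
χ² = (15−12.00)²/12.00 + (30−33.00)²/33.00 + (5−8.00)²/8.00 + (25−22.00)²/22.00 = 2.5568
df = 1

test statistic = 2.557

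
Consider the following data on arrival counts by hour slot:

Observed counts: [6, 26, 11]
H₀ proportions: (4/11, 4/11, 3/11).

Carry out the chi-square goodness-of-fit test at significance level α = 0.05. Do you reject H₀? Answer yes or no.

reject H₀: yes

n = 43; E_i = n·p_i = [15.64, 15.64, 11.73]
χ² = (6−15.64)²/15.64 + (26−15.64)²/15.64 + (11−11.73)²/11.73 = 12.8527
df = 2
p-value (upper-tail) = 0.00162
At α=0.05: p < α → reject H₀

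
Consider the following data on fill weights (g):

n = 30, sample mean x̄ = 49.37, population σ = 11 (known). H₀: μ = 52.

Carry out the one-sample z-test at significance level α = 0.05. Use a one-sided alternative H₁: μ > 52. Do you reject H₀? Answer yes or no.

SE = σ/√n = 11/√30 = 2.0083
z = (x̄−μ₀)/SE = (49.37−52)/2.0083 = -1.3096
p-value (one-sided, H₁ greater) = 0.90483
At α=0.05: p ≥ α → fail to reject H₀

reject H₀: no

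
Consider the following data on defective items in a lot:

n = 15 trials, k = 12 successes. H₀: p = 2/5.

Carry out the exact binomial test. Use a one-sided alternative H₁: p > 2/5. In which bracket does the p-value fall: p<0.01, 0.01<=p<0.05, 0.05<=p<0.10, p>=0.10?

Exact binomial: n=15, k=12, p₀=2/5=0.4000
P(X≥12) from Σ C(n,i)·p₀^i·(1−p₀)^(n−i)
p-value (one-sided, H₁ greater) = 0.00193
→ bracket: p<0.01

p-value bracket: p<0.01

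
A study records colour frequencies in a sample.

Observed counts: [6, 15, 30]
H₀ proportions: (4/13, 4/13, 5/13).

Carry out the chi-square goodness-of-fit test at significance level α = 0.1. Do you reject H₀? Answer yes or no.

n = 51; E_i = n·p_i = [15.69, 15.69, 19.62]
χ² = (6−15.69)²/15.69 + (15−15.69)²/15.69 + (30−19.62)²/19.62 = 11.5147
df = 2
p-value (upper-tail) = 0.00316
At α=0.1: p < α → reject H₀

reject H₀: yes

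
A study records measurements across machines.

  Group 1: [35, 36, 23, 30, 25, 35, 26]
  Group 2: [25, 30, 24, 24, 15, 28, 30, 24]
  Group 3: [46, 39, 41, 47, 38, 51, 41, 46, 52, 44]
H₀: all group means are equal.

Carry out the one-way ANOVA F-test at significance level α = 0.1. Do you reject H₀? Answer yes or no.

reject H₀: yes

Group means [30.00, 25.00, 44.50], grand mean 34.200
SSB = Σnᵢ(x̄ᵢ−x̄)² = 1861.500; SSW = ΣΣ(x−x̄ᵢ)² = 544.500
MSB = 1861.500/2 = 930.7500; MSW = 544.500/22 = 24.7500
F = MSB/MSW = 37.6061
df = (2, 22)
p-value (upper-tail) = 0.00000
At α=0.1: p < α → reject H₀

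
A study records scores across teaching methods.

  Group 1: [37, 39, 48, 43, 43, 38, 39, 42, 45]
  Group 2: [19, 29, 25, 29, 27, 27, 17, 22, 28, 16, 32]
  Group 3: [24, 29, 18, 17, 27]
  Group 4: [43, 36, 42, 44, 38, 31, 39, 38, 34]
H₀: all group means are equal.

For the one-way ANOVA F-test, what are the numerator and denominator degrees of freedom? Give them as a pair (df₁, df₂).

k = 4 groups, N = 34 total
df = (k−1, N−k) = (4−1, 34−4) = (3, 30)

degrees of freedom = [3, 30]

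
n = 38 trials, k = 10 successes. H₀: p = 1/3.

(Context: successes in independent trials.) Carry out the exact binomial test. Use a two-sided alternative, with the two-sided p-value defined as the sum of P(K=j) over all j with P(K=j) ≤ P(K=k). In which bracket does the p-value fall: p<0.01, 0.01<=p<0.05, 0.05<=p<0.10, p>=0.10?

p-value bracket: p>=0.10

Exact binomial: n=38, k=10, p₀=1/3=0.3333
P(X=j) = C(n,j)·p₀^j·(1−p₀)^(n−j); p = Σ P(X=j) over j with P(X=j) ≤ P(X=10)
p-value (two-sided) = 0.39526
→ bracket: p>=0.10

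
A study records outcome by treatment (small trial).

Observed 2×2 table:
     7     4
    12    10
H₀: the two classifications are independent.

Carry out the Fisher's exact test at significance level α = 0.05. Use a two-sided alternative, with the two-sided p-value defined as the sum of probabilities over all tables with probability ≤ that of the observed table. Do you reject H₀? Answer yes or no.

Margins: r₁=11, r₂=22, c₁=19, c₂=14, n=33
p_obs = C(11,7)·C(22,12)/C(33,19); sum pmf over tables with pmf ≤ p_obs
p-value (two-sided) = 0.71934
At α=0.05: p ≥ α → fail to reject H₀

reject H₀: no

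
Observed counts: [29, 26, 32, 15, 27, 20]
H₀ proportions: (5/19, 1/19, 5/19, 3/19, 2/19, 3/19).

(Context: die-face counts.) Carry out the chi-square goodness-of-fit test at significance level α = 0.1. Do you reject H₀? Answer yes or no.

n = 149; E_i = n·p_i = [39.21, 7.84, 39.21, 23.53, 15.68, 23.53]
χ² = (29−39.21)²/39.21 + (26−7.84)²/7.84 + (32−39.21)²/39.21 + (15−23.53)²/23.53 + (27−15.68)²/15.68 + (20−23.53)²/23.53 = 57.8110
df = 5
p-value (upper-tail) = 0.00000
At α=0.1: p < α → reject H₀

reject H₀: yes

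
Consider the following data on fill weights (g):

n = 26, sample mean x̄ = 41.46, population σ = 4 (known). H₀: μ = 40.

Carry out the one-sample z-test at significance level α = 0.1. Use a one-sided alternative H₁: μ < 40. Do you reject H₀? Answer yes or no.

reject H₀: no

SE = σ/√n = 4/√26 = 0.7845
z = (x̄−μ₀)/SE = (41.46−40)/0.7845 = 1.8611
p-value (one-sided, H₁ less) = 0.96864
At α=0.1: p ≥ α → fail to reject H₀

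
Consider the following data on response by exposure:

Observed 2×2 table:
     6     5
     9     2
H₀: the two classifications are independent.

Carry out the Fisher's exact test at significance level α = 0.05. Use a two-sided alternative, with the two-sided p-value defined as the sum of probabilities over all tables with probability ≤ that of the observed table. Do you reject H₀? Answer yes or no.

reject H₀: no

Margins: r₁=11, r₂=11, c₁=15, c₂=7, n=22
p_obs = C(11,6)·C(11,9)/C(22,15); sum pmf over tables with pmf ≤ p_obs
p-value (two-sided) = 0.36146
At α=0.05: p ≥ α → fail to reject H₀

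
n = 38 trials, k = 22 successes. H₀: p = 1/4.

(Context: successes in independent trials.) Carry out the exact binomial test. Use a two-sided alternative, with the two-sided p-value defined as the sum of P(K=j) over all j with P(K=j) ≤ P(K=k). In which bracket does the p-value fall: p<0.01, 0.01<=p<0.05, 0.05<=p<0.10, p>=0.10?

p-value bracket: p<0.01

Exact binomial: n=38, k=22, p₀=1/4=0.2500
P(X=j) = C(n,j)·p₀^j·(1−p₀)^(n−j); p = Σ P(X=j) over j with P(X=j) ≤ P(X=22)
p-value (two-sided) = 0.00002
→ bracket: p<0.01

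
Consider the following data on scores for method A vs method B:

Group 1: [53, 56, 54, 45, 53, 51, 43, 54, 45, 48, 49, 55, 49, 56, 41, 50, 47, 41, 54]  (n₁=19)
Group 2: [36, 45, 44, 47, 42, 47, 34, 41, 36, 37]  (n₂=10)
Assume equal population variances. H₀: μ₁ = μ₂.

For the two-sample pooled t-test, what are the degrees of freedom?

df = n₁ + n₂ − 2 = 19 + 10 − 2 = 27

degrees of freedom = 27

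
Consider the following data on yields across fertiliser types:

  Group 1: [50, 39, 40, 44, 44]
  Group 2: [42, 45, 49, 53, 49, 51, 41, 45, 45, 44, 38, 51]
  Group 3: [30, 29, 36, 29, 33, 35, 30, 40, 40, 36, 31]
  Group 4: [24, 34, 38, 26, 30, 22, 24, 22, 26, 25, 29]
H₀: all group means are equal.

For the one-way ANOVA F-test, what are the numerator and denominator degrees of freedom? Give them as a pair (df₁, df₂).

k = 4 groups, N = 39 total
df = (k−1, N−k) = (4−1, 39−4) = (3, 35)

degrees of freedom = [3, 35]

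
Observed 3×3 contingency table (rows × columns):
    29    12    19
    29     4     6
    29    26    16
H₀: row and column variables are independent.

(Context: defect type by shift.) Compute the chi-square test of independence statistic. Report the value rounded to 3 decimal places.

test statistic = 16.309

Row totals [60, 39, 71], col totals [87, 42, 41], n=170
χ² = (29−30.71)²/30.71 + (12−14.82)²/14.82 + (19−14.47)²/14.47 + (29−19.96)²/19.96 + (4−9.64)²/9.64 + (6−9.41)²/9.41 + (29−36.34)²/36.34 + (26−17.54)²/17.54 + (16−17.12)²/17.12 = 16.3087
df = 4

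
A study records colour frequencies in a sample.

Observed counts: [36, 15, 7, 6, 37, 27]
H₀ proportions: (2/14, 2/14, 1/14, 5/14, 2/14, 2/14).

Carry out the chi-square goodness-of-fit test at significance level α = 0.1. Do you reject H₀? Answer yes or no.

n = 128; E_i = n·p_i = [18.29, 18.29, 9.14, 45.71, 18.29, 18.29]
χ² = (36−18.29)²/18.29 + (15−18.29)²/18.29 + (7−9.14)²/9.14 + (6−45.71)²/45.71 + (37−18.29)²/18.29 + (27−18.29)²/18.29 = 76.0609
df = 5
p-value (upper-tail) = 0.00000
At α=0.1: p < α → reject H₀

reject H₀: yes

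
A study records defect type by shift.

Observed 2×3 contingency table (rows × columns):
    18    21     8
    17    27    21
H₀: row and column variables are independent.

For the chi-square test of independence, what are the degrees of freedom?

df = (r−1)(c−1) = (2−1)·(3−1) = 2

degrees of freedom = 2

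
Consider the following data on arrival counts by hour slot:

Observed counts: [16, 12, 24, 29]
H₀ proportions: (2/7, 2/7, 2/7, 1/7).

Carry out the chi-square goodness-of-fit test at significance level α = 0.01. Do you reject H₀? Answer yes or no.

reject H₀: yes

n = 81; E_i = n·p_i = [23.14, 23.14, 23.14, 11.57]
χ² = (16−23.14)²/23.14 + (12−23.14)²/23.14 + (24−23.14)²/23.14 + (29−11.57)²/11.57 = 33.8519
df = 3
p-value (upper-tail) = 0.00000
At α=0.01: p < α → reject H₀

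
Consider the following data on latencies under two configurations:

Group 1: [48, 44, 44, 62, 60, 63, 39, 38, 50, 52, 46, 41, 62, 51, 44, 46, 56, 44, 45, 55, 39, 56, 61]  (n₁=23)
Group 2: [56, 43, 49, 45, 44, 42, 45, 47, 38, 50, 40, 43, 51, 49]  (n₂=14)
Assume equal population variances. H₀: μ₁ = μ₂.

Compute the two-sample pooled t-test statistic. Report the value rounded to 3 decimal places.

x̄₁=49.826, s₁=8.122, n₁=23
x̄₂=45.857, s₂=4.802, n₂=14
s_p² = [22·8.122² + 13·4.802²]/35 = 50.0291
SE = √(s_p²·(1/23+1/14)) = 2.3976
t = (49.826−45.857)/2.3976 = 1.6554
df = 35

test statistic = 1.655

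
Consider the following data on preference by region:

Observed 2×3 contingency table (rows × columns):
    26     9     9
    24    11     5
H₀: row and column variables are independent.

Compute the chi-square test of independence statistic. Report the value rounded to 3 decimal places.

Row totals [44, 40], col totals [50, 20, 14], n=84
χ² = (26−26.19)²/26.19 + (9−10.48)²/10.48 + (9−7.33)²/7.33 + (24−23.81)²/23.81 + (11−9.52)²/9.52 + (5−6.67)²/6.67 = 1.2352
df = 2

test statistic = 1.235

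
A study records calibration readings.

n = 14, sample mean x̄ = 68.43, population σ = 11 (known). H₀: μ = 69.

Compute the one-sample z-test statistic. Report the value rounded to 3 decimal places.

SE = σ/√n = 11/√14 = 2.9399
z = (x̄−μ₀)/SE = (68.43−69)/2.9399 = -0.1939

test statistic = -0.194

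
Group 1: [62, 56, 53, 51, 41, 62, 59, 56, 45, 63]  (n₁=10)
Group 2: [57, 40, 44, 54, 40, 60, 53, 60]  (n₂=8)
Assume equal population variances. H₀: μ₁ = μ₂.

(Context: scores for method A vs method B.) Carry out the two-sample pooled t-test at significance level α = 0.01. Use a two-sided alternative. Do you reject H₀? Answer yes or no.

reject H₀: no

x̄₁=54.800, s₁=7.421, n₁=10
x̄₂=51.000, s₂=8.468, n₂=8
s_p² = [9·7.421² + 7·8.468²]/16 = 62.3500
SE = √(s_p²·(1/10+1/8)) = 3.7455
t = (54.800−51.000)/3.7455 = 1.0146
df = 16
p-value (two-sided) = 0.32542
At α=0.01: p ≥ α → fail to reject H₀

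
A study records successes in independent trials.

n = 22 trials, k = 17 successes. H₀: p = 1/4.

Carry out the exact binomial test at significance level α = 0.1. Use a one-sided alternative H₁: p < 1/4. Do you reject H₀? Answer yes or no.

reject H₀: no

Exact binomial: n=22, k=17, p₀=1/4=0.2500
P(X≤17) from Σ C(n,i)·p₀^i·(1−p₀)^(n−i)
p-value (one-sided, H₁ less) = 1.00000
At α=0.1: p ≥ α → fail to reject H₀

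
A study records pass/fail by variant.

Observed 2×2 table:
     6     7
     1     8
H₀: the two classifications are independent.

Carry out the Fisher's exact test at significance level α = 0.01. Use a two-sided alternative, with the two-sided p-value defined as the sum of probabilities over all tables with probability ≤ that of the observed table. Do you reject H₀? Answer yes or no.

Margins: r₁=13, r₂=9, c₁=7, c₂=15, n=22
p_obs = C(13,6)·C(9,1)/C(22,7); sum pmf over tables with pmf ≤ p_obs
p-value (two-sided) = 0.16486
At α=0.01: p ≥ α → fail to reject H₀

reject H₀: no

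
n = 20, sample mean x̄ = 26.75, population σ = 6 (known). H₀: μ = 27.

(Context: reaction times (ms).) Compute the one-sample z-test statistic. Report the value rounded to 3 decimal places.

SE = σ/√n = 6/√20 = 1.3416
z = (x̄−μ₀)/SE = (26.75−27)/1.3416 = -0.1863

test statistic = -0.186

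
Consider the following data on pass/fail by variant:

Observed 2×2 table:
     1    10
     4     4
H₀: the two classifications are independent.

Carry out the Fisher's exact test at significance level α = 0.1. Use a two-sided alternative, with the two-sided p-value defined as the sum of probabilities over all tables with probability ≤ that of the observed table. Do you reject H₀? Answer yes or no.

Margins: r₁=11, r₂=8, c₁=5, c₂=14, n=19
p_obs = C(11,1)·C(8,4)/C(19,5); sum pmf over tables with pmf ≤ p_obs
p-value (two-sided) = 0.11077
At α=0.1: p ≥ α → fail to reject H₀

reject H₀: no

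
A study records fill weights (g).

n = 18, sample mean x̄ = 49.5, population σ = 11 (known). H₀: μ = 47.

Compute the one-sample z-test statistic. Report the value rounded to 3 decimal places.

test statistic = 0.964

SE = σ/√n = 11/√18 = 2.5927
z = (x̄−μ₀)/SE = (49.5−47)/2.5927 = 0.9642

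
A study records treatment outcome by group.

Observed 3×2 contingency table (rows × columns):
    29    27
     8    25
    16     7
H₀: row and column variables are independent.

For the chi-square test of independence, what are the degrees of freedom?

degrees of freedom = 2

df = (r−1)(c−1) = (3−1)·(2−1) = 2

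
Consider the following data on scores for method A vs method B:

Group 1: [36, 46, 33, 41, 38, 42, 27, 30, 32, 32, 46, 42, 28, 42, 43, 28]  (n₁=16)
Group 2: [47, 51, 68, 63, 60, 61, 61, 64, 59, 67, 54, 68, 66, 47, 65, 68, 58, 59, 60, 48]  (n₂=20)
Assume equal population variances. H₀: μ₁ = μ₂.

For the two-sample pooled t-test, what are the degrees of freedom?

df = n₁ + n₂ − 2 = 16 + 20 − 2 = 34

degrees of freedom = 34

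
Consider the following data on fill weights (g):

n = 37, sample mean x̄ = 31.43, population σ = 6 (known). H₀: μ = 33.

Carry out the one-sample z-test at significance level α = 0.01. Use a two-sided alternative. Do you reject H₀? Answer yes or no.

SE = σ/√n = 6/√37 = 0.9864
z = (x̄−μ₀)/SE = (31.43−33)/0.9864 = -1.5917
p-value (two-sided) = 0.11146
At α=0.01: p ≥ α → fail to reject H₀

reject H₀: no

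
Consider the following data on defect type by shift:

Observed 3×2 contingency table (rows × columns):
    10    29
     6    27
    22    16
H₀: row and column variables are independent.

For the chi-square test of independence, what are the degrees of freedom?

df = (r−1)(c−1) = (3−1)·(2−1) = 2

degrees of freedom = 2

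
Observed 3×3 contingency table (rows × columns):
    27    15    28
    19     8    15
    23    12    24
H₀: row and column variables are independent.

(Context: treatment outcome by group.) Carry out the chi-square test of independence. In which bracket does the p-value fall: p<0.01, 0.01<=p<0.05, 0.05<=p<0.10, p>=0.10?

p-value bracket: p>=0.10

Row totals [70, 42, 59], col totals [69, 35, 67], n=171
χ² = (27−28.25)²/28.25 + (15−14.33)²/14.33 + (28−27.43)²/27.43 + (19−16.95)²/16.95 + (8−8.60)²/8.60 + (15−16.46)²/16.46 + (23−23.81)²/23.81 + (12−12.08)²/12.08 + (24−23.12)²/23.12 = 0.5789
df = 4
p-value (upper-tail) = 0.96538
→ bracket: p>=0.10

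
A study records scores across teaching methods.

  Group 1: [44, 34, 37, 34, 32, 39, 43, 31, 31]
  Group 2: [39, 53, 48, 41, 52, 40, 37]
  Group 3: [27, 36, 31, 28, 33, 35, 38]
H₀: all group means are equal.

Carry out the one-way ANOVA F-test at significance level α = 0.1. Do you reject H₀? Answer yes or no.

Group means [36.11, 44.29, 32.57], grand mean 37.522
SSB = Σnᵢ(x̄ᵢ−x̄)² = 509.707; SSW = ΣΣ(x−x̄ᵢ)² = 558.032
MSB = 509.707/2 = 254.8537; MSW = 558.032/20 = 27.9016
F = MSB/MSW = 9.1340
df = (2, 20)
p-value (upper-tail) = 0.00152
At α=0.1: p < α → reject H₀

reject H₀: yes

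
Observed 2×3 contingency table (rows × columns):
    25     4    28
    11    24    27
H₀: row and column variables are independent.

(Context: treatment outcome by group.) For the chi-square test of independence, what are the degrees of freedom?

df = (r−1)(c−1) = (2−1)·(3−1) = 2

degrees of freedom = 2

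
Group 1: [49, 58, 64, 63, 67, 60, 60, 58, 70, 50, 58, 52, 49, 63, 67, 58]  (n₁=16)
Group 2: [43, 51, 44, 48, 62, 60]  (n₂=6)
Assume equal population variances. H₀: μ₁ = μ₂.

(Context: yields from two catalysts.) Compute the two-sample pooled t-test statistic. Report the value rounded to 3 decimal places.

test statistic = 2.343

x̄₁=59.125, s₁=6.541, n₁=16
x̄₂=51.333, s₂=8.042, n₂=6
s_p² = [15·6.541² + 5·8.042²]/20 = 48.2542
SE = √(s_p²·(1/16+1/6)) = 3.3254
t = (59.125−51.333)/3.3254 = 2.3431
df = 20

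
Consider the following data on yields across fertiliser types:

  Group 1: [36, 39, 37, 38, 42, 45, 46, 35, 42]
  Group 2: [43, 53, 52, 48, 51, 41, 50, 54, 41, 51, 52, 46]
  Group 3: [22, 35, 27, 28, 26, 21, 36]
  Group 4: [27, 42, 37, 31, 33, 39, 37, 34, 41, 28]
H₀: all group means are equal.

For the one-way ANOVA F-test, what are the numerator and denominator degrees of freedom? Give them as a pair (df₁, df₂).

k = 4 groups, N = 38 total
df = (k−1, N−k) = (4−1, 38−4) = (3, 34)

degrees of freedom = [3, 34]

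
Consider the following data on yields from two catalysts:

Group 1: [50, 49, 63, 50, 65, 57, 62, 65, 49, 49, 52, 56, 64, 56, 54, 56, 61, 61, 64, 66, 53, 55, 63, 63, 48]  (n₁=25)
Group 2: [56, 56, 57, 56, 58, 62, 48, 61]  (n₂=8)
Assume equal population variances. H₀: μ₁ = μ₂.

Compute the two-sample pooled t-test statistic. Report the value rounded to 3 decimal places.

x̄₁=57.240, s₁=6.119, n₁=25
x̄₂=56.750, s₂=4.234, n₂=8
s_p² = [24·6.119² + 7·4.234²]/31 = 33.0342
SE = √(s_p²·(1/25+1/8)) = 2.3347
t = (57.240−56.750)/2.3347 = 0.2099
df = 31

test statistic = 0.210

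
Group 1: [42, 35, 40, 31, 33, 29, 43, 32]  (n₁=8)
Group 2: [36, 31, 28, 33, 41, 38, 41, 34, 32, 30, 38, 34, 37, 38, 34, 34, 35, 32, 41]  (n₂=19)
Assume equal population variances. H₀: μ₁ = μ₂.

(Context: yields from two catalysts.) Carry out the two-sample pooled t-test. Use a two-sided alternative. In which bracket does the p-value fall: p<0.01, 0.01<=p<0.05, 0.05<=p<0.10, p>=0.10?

p-value bracket: p>=0.10

x̄₁=35.625, s₁=5.344, n₁=8
x̄₂=35.105, s₂=3.770, n₂=19
s_p² = [7·5.344² + 18·3.770²]/25 = 18.2266
SE = √(s_p²·(1/8+1/19)) = 1.7993
t = (35.625−35.105)/1.7993 = 0.2888
df = 25
p-value (two-sided) = 0.77508
→ bracket: p>=0.10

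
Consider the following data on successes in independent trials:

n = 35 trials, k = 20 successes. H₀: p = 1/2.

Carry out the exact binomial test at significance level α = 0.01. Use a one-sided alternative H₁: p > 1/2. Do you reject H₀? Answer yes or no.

reject H₀: no

Exact binomial: n=35, k=20, p₀=1/2=0.5000
P(X≥20) from Σ C(n,i)·p₀^i·(1−p₀)^(n−i)
p-value (one-sided, H₁ greater) = 0.24978
At α=0.01: p ≥ α → fail to reject H₀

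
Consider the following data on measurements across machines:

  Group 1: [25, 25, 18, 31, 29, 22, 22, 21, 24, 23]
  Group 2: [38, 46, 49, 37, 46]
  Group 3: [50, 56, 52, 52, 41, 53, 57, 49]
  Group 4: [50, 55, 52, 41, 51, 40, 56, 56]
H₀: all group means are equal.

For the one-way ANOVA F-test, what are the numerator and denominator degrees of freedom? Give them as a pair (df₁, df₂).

k = 4 groups, N = 31 total
df = (k−1, N−k) = (4−1, 31−4) = (3, 27)

degrees of freedom = [3, 27]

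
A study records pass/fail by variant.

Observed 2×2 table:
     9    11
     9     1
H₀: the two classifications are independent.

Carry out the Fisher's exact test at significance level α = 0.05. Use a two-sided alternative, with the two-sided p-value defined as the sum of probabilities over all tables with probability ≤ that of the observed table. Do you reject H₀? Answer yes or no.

reject H₀: yes

Margins: r₁=20, r₂=10, c₁=18, c₂=12, n=30
p_obs = C(20,9)·C(10,9)/C(30,18); sum pmf over tables with pmf ≤ p_obs
p-value (two-sided) = 0.02353
At α=0.05: p < α → reject H₀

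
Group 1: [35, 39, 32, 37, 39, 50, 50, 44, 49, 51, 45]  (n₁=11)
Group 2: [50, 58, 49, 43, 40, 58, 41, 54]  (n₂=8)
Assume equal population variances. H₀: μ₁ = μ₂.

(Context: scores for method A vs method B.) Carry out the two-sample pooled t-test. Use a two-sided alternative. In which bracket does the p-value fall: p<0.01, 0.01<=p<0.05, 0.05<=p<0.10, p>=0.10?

p-value bracket: 0.05<=p<0.10

x̄₁=42.818, s₁=6.750, n₁=11
x̄₂=49.125, s₂=7.259, n₂=8
s_p² = [10·6.750² + 7·7.259²]/17 = 48.5007
SE = √(s_p²·(1/11+1/8)) = 3.2360
t = (42.818−49.125)/3.2360 = -1.9490
df = 17
p-value (two-sided) = 0.06800
→ bracket: 0.05<=p<0.10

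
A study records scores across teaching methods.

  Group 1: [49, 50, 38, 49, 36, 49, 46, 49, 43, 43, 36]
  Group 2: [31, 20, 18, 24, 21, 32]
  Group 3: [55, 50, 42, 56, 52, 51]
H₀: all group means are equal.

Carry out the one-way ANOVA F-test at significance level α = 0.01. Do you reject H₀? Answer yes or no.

Group means [44.36, 24.33, 51.00], grand mean 40.870
SSB = Σnᵢ(x̄ᵢ−x̄)² = 2390.730; SSW = ΣΣ(x−x̄ᵢ)² = 601.879
MSB = 2390.730/2 = 1195.3650; MSW = 601.879/20 = 30.0939
F = MSB/MSW = 39.7211
df = (2, 20)
p-value (upper-tail) = 0.00000
At α=0.01: p < α → reject H₀

reject H₀: yes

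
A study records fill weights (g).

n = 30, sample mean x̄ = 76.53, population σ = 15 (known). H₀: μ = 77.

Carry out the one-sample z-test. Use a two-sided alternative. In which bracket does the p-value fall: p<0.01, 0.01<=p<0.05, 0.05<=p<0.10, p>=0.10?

p-value bracket: p>=0.10

SE = σ/√n = 15/√30 = 2.7386
z = (x̄−μ₀)/SE = (76.53−77)/2.7386 = -0.1716
p-value (two-sided) = 0.86374
→ bracket: p>=0.10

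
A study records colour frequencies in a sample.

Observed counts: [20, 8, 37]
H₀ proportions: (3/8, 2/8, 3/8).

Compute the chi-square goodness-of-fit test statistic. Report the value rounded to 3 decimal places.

test statistic = 11.513

n = 65; E_i = n·p_i = [24.38, 16.25, 24.38]
χ² = (20−24.38)²/24.38 + (8−16.25)²/16.25 + (37−24.38)²/24.38 = 11.5128
df = 2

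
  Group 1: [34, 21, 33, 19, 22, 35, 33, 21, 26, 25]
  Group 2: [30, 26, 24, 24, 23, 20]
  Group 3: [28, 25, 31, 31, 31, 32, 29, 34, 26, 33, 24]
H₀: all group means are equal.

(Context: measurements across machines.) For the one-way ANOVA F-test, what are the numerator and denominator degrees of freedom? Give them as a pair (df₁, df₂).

degrees of freedom = [2, 24]

k = 3 groups, N = 27 total
df = (k−1, N−k) = (3−1, 27−3) = (2, 24)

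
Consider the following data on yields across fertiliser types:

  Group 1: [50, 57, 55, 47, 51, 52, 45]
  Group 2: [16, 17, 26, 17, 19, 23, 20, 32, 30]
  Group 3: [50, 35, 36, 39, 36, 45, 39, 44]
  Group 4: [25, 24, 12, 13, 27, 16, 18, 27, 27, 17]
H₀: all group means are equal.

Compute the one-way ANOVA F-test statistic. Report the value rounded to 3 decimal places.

test statistic = 57.860

Group means [51.00, 22.22, 40.50, 20.60], grand mean 31.971
SSB = Σnᵢ(x̄ᵢ−x̄)² = 5265.015; SSW = ΣΣ(x−x̄ᵢ)² = 909.956
MSB = 5265.015/3 = 1755.0050; MSW = 909.956/30 = 30.3319
F = MSB/MSW = 57.8601
df = (3, 30)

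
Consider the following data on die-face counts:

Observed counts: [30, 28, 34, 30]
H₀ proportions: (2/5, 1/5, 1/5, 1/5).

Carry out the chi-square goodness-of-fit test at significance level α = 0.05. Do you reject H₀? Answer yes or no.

n = 122; E_i = n·p_i = [48.80, 24.40, 24.40, 24.40]
χ² = (30−48.80)²/48.80 + (28−24.40)²/24.40 + (34−24.40)²/24.40 + (30−24.40)²/24.40 = 12.8361
df = 3
p-value (upper-tail) = 0.00500
At α=0.05: p < α → reject H₀

reject H₀: yes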